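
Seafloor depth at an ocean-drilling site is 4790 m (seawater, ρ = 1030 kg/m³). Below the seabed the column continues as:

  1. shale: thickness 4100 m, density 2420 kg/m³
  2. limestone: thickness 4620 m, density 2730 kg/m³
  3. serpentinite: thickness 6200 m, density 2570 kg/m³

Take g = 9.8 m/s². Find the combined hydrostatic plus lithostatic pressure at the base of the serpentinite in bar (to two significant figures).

4300 bar

seawater: 1030 kg/m³ × 9.8 m/s² × 4790 m = 4.835×10^7 Pa = 483.5 bar
shale: 2420 kg/m³ × 9.8 m/s² × 4100 m = 9.724×10^7 Pa = 972.4 bar
limestone: 2730 kg/m³ × 9.8 m/s² × 4620 m = 1.236×10^8 Pa = 1236 bar
serpentinite: 2570 kg/m³ × 9.8 m/s² × 6200 m = 1.562×10^8 Pa = 1562 bar
Total = 483.5 + 972.4 + 1236 + 1562 = 4253.4 bar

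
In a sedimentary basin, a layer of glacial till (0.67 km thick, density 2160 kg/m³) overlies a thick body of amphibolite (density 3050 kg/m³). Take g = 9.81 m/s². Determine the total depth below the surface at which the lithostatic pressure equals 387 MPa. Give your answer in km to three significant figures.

13.1 km

Pressure at base of upper layers: 2160×9.81×670 = 1.420×10^7 Pa = 14.20 MPa
Remaining pressure to be supplied by amphibolite: 3.870×10^8 − 1.420×10^7 = 3.728×10^8 Pa
Additional depth in amphibolite = 3.728×10^8 Pa / (3050 kg/m³ × 9.81 m/s²) = 12460 m
Total depth = 670 m + 12460 m = 13130 m
= 13.130 km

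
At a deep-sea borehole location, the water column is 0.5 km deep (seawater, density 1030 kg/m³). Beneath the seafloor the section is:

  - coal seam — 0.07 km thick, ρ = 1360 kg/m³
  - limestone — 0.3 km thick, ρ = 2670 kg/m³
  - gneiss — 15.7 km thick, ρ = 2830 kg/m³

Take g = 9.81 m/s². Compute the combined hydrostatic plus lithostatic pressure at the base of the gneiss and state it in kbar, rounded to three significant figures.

seawater: 1030 kg/m³ × 9.81 m/s² × 500 m = 5.052×10^6 Pa = 0.05052 kbar
coal seam: 1360 kg/m³ × 9.81 m/s² × 70 m = 9.339×10^5 Pa = 9.339×10^-3 kbar
limestone: 2670 kg/m³ × 9.81 m/s² × 300 m = 7.858×10^6 Pa = 0.07858 kbar
gneiss: 2830 kg/m³ × 9.81 m/s² × 15700 m = 4.359×10^8 Pa = 4.359 kbar
Total = 0.05052 + 9.339×10^-3 + 0.07858 + 4.359 = 4.4971 kbar

4.50 kbar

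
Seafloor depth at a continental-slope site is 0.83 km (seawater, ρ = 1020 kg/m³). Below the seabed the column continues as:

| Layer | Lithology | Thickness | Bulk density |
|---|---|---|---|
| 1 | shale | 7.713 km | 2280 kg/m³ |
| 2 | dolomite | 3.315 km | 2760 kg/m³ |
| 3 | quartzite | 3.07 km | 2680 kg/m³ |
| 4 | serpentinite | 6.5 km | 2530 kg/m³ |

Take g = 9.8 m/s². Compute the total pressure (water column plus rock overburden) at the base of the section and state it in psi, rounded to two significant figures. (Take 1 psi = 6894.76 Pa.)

74000 psi

seawater: 1020 kg/m³ × 9.8 m/s² × 830 m = 8.297×10^6 Pa = 1203 psi
shale: 2280 kg/m³ × 9.8 m/s² × 7713 m = 1.723×10^8 Pa = 24996 psi
dolomite: 2760 kg/m³ × 9.8 m/s² × 3315 m = 8.966×10^7 Pa = 13005 psi
quartzite: 2680 kg/m³ × 9.8 m/s² × 3070 m = 8.063×10^7 Pa = 11694 psi
serpentinite: 2530 kg/m³ × 9.8 m/s² × 6500 m = 1.612×10^8 Pa = 23374 psi
Total = 1203 + 24996 + 13005 + 11694 + 23374 = 74273 psi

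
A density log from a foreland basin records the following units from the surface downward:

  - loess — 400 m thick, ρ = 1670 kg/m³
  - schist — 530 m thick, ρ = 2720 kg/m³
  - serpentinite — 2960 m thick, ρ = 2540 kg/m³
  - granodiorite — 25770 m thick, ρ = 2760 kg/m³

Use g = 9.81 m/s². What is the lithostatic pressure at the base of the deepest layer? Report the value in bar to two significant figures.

7900 bar

loess: 1670 kg/m³ × 9.81 m/s² × 400 m = 6.553×10^6 Pa = 65.53 bar
schist: 2720 kg/m³ × 9.81 m/s² × 530 m = 1.414×10^7 Pa = 141.4 bar
serpentinite: 2540 kg/m³ × 9.81 m/s² × 2960 m = 7.376×10^7 Pa = 737.6 bar
granodiorite: 2760 kg/m³ × 9.81 m/s² × 25770 m = 6.977×10^8 Pa = 6977 bar
Total = 65.53 + 141.4 + 737.6 + 6977 = 7921.9 bar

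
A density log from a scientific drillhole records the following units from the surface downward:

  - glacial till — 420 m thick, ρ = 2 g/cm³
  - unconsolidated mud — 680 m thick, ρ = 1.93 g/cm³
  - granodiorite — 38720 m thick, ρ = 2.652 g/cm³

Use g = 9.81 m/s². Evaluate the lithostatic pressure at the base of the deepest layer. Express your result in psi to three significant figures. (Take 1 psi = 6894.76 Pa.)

149000 psi

glacial till: 2000 kg/m³ × 9.81 m/s² × 420 m = 8.240×10^6 Pa = 1195 psi
unconsolidated mud: 1930 kg/m³ × 9.81 m/s² × 680 m = 1.287×10^7 Pa = 1867 psi
granodiorite: 2652 kg/m³ × 9.81 m/s² × 38720 m = 1.007×10^9 Pa = 1.461×10^5 psi
Total = 1195 + 1867 + 1.461×10^5 = 1.4917×10^5 psi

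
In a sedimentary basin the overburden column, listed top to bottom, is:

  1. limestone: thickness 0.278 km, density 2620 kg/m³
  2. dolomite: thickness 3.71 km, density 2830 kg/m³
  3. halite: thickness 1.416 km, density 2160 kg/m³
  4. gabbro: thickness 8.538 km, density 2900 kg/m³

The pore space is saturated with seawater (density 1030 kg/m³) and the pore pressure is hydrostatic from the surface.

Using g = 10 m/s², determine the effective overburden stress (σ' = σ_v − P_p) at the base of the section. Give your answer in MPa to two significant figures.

Overburden (lithostatic) stress σ_v:
limestone: 2620 kg/m³ × 10 m/s² × 278 m = 7.284×10^6 Pa = 7.284 MPa
dolomite: 2830 kg/m³ × 10 m/s² × 3710 m = 1.050×10^8 Pa = 105.0 MPa
halite: 2160 kg/m³ × 10 m/s² × 1416 m = 3.059×10^7 Pa = 30.59 MPa
gabbro: 2900 kg/m³ × 10 m/s² × 8538 m = 2.476×10^8 Pa = 247.6 MPa
Total = 7.284 + 105.0 + 30.59 + 247.6 = 390.46 MPa
Pore pressure P_p = 1030 kg/m³ × 10 m/s² × 13942 m = 1.436×10^8 Pa = 143.6 MPa
Effective stress σ' = σ_v − P_p = 390.5 − 143.6 = 246.86 MPa

250 MPa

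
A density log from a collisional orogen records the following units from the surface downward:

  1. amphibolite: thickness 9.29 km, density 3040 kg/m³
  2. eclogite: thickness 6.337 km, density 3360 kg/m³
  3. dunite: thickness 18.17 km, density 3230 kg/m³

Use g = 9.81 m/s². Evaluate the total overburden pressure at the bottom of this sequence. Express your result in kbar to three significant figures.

amphibolite: 3040 kg/m³ × 9.81 m/s² × 9290 m = 2.771×10^8 Pa = 2.771 kbar
eclogite: 3360 kg/m³ × 9.81 m/s² × 6337 m = 2.089×10^8 Pa = 2.089 kbar
dunite: 3230 kg/m³ × 9.81 m/s² × 18170 m = 5.757×10^8 Pa = 5.757 kbar
Total = 2.771 + 2.089 + 5.757 = 10.617 kbar

10.6 kbar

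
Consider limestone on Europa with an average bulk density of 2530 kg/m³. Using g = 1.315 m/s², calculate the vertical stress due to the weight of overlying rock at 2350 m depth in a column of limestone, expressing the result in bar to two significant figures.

limestone: 2530 kg/m³ × 1.315 m/s² × 2350 m = 7.818×10^6 Pa = 78.18 bar

78 bar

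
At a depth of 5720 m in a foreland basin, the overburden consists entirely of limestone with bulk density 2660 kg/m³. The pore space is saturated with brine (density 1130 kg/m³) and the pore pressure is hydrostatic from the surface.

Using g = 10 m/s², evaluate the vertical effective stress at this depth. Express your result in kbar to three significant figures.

Overburden (lithostatic) stress σ_v:
limestone: 2660 kg/m³ × 10 m/s² × 5720 m = 1.522×10^8 Pa = 152.2 MPa
Pore pressure P_p = 1130 kg/m³ × 10 m/s² × 5720 m = 6.464×10^7 Pa = 64.64 MPa
Effective stress σ' = σ_v − P_p = 152.2 − 64.64 = 87.516 MPa = 0.87516 kbar

0.875 kbar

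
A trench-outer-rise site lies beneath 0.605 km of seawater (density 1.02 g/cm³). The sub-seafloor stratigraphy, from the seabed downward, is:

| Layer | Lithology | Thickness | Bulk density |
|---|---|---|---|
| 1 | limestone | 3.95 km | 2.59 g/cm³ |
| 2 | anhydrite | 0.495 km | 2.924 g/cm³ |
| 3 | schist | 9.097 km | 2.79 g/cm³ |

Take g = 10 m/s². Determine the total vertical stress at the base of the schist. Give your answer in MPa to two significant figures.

380 MPa

seawater: 1020 kg/m³ × 10 m/s² × 605 m = 6.171×10^6 Pa = 6.171 MPa
limestone: 2590 kg/m³ × 10 m/s² × 3950 m = 1.023×10^8 Pa = 102.3 MPa
anhydrite: 2924 kg/m³ × 10 m/s² × 495 m = 1.447×10^7 Pa = 14.47 MPa
schist: 2790 kg/m³ × 10 m/s² × 9097 m = 2.538×10^8 Pa = 253.8 MPa
Total = 6.171 + 102.3 + 14.47 + 253.8 = 376.76 MPa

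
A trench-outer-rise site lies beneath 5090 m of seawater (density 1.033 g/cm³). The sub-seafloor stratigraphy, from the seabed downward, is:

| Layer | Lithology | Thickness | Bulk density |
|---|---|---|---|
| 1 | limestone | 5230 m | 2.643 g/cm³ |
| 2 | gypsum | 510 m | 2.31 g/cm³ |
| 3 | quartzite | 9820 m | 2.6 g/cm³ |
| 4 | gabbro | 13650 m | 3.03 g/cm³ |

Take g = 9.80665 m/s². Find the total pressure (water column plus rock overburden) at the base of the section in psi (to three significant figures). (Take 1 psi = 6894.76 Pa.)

124000 psi

seawater: 1033 kg/m³ × 9.80665 m/s² × 5090 m = 5.156×10^7 Pa = 7479 psi
limestone: 2643 kg/m³ × 9.80665 m/s² × 5230 m = 1.356×10^8 Pa = 19661 psi
gypsum: 2310 kg/m³ × 9.80665 m/s² × 510 m = 1.155×10^7 Pa = 1676 psi
quartzite: 2600 kg/m³ × 9.80665 m/s² × 9820 m = 2.504×10^8 Pa = 36315 psi
gabbro: 3030 kg/m³ × 9.80665 m/s² × 13650 m = 4.056×10^8 Pa = 58827 psi
Total = 7479 + 19661 + 1676 + 36315 + 58827 = 1.2396×10^5 psi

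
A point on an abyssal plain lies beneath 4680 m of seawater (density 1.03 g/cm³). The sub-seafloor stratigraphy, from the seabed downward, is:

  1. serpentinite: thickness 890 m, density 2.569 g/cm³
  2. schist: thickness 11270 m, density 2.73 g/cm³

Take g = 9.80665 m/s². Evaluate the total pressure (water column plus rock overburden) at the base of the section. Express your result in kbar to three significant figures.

3.71 kbar

seawater: 1030 kg/m³ × 9.80665 m/s² × 4680 m = 4.727×10^7 Pa = 0.4727 kbar
serpentinite: 2569 kg/m³ × 9.80665 m/s² × 890 m = 2.242×10^7 Pa = 0.2242 kbar
schist: 2730 kg/m³ × 9.80665 m/s² × 11270 m = 3.017×10^8 Pa = 3.017 kbar
Total = 0.4727 + 0.2242 + 3.017 = 3.7142 kbar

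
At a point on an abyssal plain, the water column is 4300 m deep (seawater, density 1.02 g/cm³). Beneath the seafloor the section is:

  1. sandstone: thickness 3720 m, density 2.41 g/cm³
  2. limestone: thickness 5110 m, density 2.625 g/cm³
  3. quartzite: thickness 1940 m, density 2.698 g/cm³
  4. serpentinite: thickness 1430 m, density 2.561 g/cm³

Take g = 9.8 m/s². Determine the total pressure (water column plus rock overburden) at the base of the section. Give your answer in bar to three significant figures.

3490 bar

seawater: 1020 kg/m³ × 9.8 m/s² × 4300 m = 4.298×10^7 Pa = 429.8 bar
sandstone: 2410 kg/m³ × 9.8 m/s² × 3720 m = 8.786×10^7 Pa = 878.6 bar
limestone: 2625 kg/m³ × 9.8 m/s² × 5110 m = 1.315×10^8 Pa = 1315 bar
quartzite: 2698 kg/m³ × 9.8 m/s² × 1940 m = 5.129×10^7 Pa = 512.9 bar
serpentinite: 2561 kg/m³ × 9.8 m/s² × 1430 m = 3.589×10^7 Pa = 358.9 bar
Total = 429.8 + 878.6 + 1315 + 512.9 + 358.9 = 3494.8 bar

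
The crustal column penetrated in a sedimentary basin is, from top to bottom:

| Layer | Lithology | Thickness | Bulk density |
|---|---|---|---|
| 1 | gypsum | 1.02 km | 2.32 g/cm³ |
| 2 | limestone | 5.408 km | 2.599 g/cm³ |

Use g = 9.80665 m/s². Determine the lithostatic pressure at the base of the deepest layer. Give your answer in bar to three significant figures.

1610 bar

gypsum: 2320 kg/m³ × 9.80665 m/s² × 1020 m = 2.321×10^7 Pa = 232.1 bar
limestone: 2599 kg/m³ × 9.80665 m/s² × 5408 m = 1.378×10^8 Pa = 1378 bar
Total = 232.1 + 1378 = 1610.4 bar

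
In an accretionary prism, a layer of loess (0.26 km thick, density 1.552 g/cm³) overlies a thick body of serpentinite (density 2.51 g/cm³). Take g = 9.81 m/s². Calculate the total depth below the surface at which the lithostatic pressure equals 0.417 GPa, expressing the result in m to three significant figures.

17000 m

Pressure at base of upper layers: 1552×9.81×260 = 3.959×10^6 Pa = 3.959×10^-3 GPa
Remaining pressure to be supplied by serpentinite: 4.170×10^8 − 3.959×10^6 = 4.130×10^8 Pa
Additional depth in serpentinite = 4.130×10^8 Pa / (2510 kg/m³ × 9.81 m/s²) = 16775 m
Total depth = 260 m + 16775 m = 17035 m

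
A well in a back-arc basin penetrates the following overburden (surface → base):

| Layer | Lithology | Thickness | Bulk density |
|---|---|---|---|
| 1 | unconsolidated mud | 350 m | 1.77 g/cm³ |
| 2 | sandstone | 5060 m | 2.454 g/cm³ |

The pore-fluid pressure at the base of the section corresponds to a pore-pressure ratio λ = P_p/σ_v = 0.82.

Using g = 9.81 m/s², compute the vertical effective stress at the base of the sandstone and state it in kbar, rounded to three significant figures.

0.230 kbar

Overburden (lithostatic) stress σ_v:
unconsolidated mud: 1770 kg/m³ × 9.81 m/s² × 350 m = 6.077×10^6 Pa = 6.077 MPa
sandstone: 2454 kg/m³ × 9.81 m/s² × 5060 m = 1.218×10^8 Pa = 121.8 MPa
Total = 6.077 + 121.8 = 127.89 MPa
Pore pressure P_p = λ·σ_v = 0.82 × 127.9 MPa = 104.9 MPa
Effective stress σ' = σ_v − P_p = 127.9 − 104.9 = 23.020 MPa = 0.23020 kbar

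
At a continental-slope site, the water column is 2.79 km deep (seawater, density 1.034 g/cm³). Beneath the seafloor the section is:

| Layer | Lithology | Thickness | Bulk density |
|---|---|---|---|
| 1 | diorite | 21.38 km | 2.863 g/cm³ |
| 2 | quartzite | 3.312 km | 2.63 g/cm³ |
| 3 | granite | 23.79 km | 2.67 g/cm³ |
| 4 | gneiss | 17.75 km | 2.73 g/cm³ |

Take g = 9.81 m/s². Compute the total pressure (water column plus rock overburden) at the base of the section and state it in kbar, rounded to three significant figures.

18.1 kbar

seawater: 1034 kg/m³ × 9.81 m/s² × 2790 m = 2.830×10^7 Pa = 0.2830 kbar
diorite: 2863 kg/m³ × 9.81 m/s² × 21380 m = 6.005×10^8 Pa = 6.005 kbar
quartzite: 2630 kg/m³ × 9.81 m/s² × 3312 m = 8.545×10^7 Pa = 0.8545 kbar
granite: 2670 kg/m³ × 9.81 m/s² × 23790 m = 6.231×10^8 Pa = 6.231 kbar
gneiss: 2730 kg/m³ × 9.81 m/s² × 17750 m = 4.754×10^8 Pa = 4.754 kbar
Total = 0.2830 + 6.005 + 0.8545 + 6.231 + 4.754 = 18.127 kbar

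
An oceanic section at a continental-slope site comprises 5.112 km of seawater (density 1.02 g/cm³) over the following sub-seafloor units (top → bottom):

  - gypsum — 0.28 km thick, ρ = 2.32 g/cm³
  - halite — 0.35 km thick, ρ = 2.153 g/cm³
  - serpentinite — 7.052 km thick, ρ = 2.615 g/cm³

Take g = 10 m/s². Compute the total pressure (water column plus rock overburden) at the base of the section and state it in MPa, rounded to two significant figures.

seawater: 1020 kg/m³ × 10 m/s² × 5112 m = 5.214×10^7 Pa = 52.14 MPa
gypsum: 2320 kg/m³ × 10 m/s² × 280 m = 6.496×10^6 Pa = 6.496 MPa
halite: 2153 kg/m³ × 10 m/s² × 350 m = 7.535×10^6 Pa = 7.535 MPa
serpentinite: 2615 kg/m³ × 10 m/s² × 7052 m = 1.844×10^8 Pa = 184.4 MPa
Total = 52.14 + 6.496 + 7.535 + 184.4 = 250.58 MPa

250 MPa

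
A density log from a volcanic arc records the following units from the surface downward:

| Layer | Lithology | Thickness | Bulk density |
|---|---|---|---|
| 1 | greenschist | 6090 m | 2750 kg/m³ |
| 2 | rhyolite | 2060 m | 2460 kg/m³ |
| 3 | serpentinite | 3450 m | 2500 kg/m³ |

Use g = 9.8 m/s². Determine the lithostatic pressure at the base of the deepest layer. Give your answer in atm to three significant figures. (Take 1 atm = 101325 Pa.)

greenschist: 2750 kg/m³ × 9.8 m/s² × 6090 m = 1.641×10^8 Pa = 1620 atm
rhyolite: 2460 kg/m³ × 9.8 m/s² × 2060 m = 4.966×10^7 Pa = 490.1 atm
serpentinite: 2500 kg/m³ × 9.8 m/s² × 3450 m = 8.453×10^7 Pa = 834.2 atm
Total = 1620 + 490.1 + 834.2 = 2944.1 atm

2940 atm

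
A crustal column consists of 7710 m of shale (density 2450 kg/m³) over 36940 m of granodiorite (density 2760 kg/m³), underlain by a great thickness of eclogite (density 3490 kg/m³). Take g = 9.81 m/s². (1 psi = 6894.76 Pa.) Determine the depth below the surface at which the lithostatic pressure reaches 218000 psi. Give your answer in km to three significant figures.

Pressure at base of upper layers: 2450×9.81×7710 + 2760×9.81×36940 = 1.185×10^9 Pa = 1.719×10^5 psi
Remaining pressure to be supplied by eclogite: 1.503×10^9 − 1.185×10^9 = 3.176×10^8 Pa
Additional depth in eclogite = 3.176×10^8 Pa / (3490 kg/m³ × 9.81 m/s²) = 9275.9 m
Total depth = 44650 m + 9275.9 m = 53926 m
= 53.926 km

53.9 km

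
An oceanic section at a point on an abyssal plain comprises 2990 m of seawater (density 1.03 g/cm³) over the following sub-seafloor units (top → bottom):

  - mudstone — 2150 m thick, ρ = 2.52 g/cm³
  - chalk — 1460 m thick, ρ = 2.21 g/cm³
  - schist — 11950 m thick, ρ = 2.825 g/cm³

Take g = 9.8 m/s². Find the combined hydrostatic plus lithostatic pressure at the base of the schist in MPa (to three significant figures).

seawater: 1030 kg/m³ × 9.8 m/s² × 2990 m = 3.018×10^7 Pa = 30.18 MPa
mudstone: 2520 kg/m³ × 9.8 m/s² × 2150 m = 5.310×10^7 Pa = 53.10 MPa
chalk: 2210 kg/m³ × 9.8 m/s² × 1460 m = 3.162×10^7 Pa = 31.62 MPa
schist: 2825 kg/m³ × 9.8 m/s² × 11950 m = 3.308×10^8 Pa = 330.8 MPa
Total = 30.18 + 53.10 + 31.62 + 330.8 = 445.73 MPa

446 MPa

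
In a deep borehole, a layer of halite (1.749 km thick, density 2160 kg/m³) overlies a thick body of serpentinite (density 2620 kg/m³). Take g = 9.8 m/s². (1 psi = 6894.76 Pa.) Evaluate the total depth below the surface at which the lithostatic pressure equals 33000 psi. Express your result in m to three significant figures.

Pressure at base of upper layers: 2160×9.8×1749 = 3.702×10^7 Pa = 5370 psi
Remaining pressure to be supplied by serpentinite: 2.275×10^8 − 3.702×10^7 = 1.905×10^8 Pa
Additional depth in serpentinite = 1.905×10^8 Pa / (2620 kg/m³ × 9.8 m/s²) = 7419.5 m
Total depth = 1749 m + 7419.5 m = 9168.5 m

9170 m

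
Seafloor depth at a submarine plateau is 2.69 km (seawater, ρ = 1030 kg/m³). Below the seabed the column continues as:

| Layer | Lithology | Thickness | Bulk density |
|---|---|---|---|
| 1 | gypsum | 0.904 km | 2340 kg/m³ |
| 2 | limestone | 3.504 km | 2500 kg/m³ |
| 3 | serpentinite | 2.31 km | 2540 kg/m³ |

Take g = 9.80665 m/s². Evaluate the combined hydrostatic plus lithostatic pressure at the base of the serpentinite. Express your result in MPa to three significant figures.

seawater: 1030 kg/m³ × 9.80665 m/s² × 2690 m = 2.717×10^7 Pa = 27.17 MPa
gypsum: 2340 kg/m³ × 9.80665 m/s² × 904 m = 2.074×10^7 Pa = 20.74 MPa
limestone: 2500 kg/m³ × 9.80665 m/s² × 3504 m = 8.591×10^7 Pa = 85.91 MPa
serpentinite: 2540 kg/m³ × 9.80665 m/s² × 2310 m = 5.754×10^7 Pa = 57.54 MPa
Total = 27.17 + 20.74 + 85.91 + 57.54 = 191.36 MPa

191 MPa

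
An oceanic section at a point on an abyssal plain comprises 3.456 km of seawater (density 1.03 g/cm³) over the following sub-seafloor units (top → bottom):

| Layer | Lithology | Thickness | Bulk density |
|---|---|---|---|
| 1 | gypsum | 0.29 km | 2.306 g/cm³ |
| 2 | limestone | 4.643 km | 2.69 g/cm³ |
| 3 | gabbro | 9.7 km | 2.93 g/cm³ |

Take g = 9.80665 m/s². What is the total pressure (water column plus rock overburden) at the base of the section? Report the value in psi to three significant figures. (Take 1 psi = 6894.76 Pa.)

64200 psi

seawater: 1030 kg/m³ × 9.80665 m/s² × 3456 m = 3.491×10^7 Pa = 5063 psi
gypsum: 2306 kg/m³ × 9.80665 m/s² × 290 m = 6.558×10^6 Pa = 951.2 psi
limestone: 2690 kg/m³ × 9.80665 m/s² × 4643 m = 1.225×10^8 Pa = 17764 psi
gabbro: 2930 kg/m³ × 9.80665 m/s² × 9700 m = 2.787×10^8 Pa = 40424 psi
Total = 5063 + 951.2 + 17764 + 40424 = 64203 psi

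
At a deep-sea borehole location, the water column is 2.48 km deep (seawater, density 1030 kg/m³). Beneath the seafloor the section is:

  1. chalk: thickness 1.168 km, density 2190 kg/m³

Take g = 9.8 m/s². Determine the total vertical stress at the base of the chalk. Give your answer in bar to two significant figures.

seawater: 1030 kg/m³ × 9.8 m/s² × 2480 m = 2.503×10^7 Pa = 250.3 bar
chalk: 2190 kg/m³ × 9.8 m/s² × 1168 m = 2.507×10^7 Pa = 250.7 bar
Total = 250.3 + 250.7 = 501.01 bar

500 bar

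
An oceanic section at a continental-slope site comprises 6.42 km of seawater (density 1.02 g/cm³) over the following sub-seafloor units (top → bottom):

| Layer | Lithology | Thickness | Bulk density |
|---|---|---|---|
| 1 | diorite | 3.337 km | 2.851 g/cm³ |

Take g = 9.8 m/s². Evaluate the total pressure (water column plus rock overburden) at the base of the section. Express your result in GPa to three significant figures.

seawater: 1020 kg/m³ × 9.8 m/s² × 6420 m = 6.417×10^7 Pa = 0.06417 GPa
diorite: 2851 kg/m³ × 9.8 m/s² × 3337 m = 9.324×10^7 Pa = 0.09324 GPa
Total = 0.06417 + 0.09324 = 0.15741 GPa

0.157 GPa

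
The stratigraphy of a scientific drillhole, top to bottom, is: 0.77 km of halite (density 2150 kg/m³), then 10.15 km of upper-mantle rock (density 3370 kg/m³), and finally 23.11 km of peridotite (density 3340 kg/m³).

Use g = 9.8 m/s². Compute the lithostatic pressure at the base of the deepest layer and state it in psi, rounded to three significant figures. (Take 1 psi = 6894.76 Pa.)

161000 psi

halite: 2150 kg/m³ × 9.8 m/s² × 770 m = 1.622×10^7 Pa = 2353 psi
upper-mantle rock: 3370 kg/m³ × 9.8 m/s² × 10150 m = 3.352×10^8 Pa = 48619 psi
peridotite: 3340 kg/m³ × 9.8 m/s² × 23110 m = 7.564×10^8 Pa = 1.097×10^5 psi
Total = 2353 + 48619 + 1.097×10^5 = 1.6068×10^5 psi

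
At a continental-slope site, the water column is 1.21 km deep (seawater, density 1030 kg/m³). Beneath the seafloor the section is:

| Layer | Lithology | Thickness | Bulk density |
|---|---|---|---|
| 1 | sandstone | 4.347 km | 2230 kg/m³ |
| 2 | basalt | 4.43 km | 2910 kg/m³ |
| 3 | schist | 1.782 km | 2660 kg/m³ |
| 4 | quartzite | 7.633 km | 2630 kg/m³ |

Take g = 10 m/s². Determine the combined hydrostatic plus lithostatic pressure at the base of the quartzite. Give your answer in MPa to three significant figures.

486 MPa

seawater: 1030 kg/m³ × 10 m/s² × 1210 m = 1.246×10^7 Pa = 12.46 MPa
sandstone: 2230 kg/m³ × 10 m/s² × 4347 m = 9.694×10^7 Pa = 96.94 MPa
basalt: 2910 kg/m³ × 10 m/s² × 4430 m = 1.289×10^8 Pa = 128.9 MPa
schist: 2660 kg/m³ × 10 m/s² × 1782 m = 4.740×10^7 Pa = 47.40 MPa
quartzite: 2630 kg/m³ × 10 m/s² × 7633 m = 2.007×10^8 Pa = 200.7 MPa
Total = 12.46 + 96.94 + 128.9 + 47.40 + 200.7 = 486.46 MPa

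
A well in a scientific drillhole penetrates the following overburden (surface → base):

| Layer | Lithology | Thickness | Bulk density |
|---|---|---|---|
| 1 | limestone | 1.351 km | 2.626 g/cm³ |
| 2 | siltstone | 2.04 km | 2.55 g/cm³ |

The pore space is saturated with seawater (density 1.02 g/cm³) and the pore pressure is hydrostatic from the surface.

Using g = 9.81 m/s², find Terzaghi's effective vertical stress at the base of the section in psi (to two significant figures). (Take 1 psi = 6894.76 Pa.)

7500 psi

Overburden (lithostatic) stress σ_v:
limestone: 2626 kg/m³ × 9.81 m/s² × 1351 m = 3.480×10^7 Pa = 34.80 MPa
siltstone: 2550 kg/m³ × 9.81 m/s² × 2040 m = 5.103×10^7 Pa = 51.03 MPa
Total = 34.80 + 51.03 = 85.835 MPa
Pore pressure P_p = 1020 kg/m³ × 9.81 m/s² × 3391 m = 3.393×10^7 Pa = 33.93 MPa
Effective stress σ' = σ_v − P_p = 85.83 − 33.93 = 51.904 MPa = 7528.0 psi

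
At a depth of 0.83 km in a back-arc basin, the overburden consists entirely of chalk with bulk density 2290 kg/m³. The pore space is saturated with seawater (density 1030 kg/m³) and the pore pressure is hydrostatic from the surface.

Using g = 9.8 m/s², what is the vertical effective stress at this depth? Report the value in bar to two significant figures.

Overburden (lithostatic) stress σ_v:
chalk: 2290 kg/m³ × 9.8 m/s² × 830 m = 1.863×10^7 Pa = 18.63 MPa
Pore pressure P_p = 1030 kg/m³ × 9.8 m/s² × 830 m = 8.378×10^6 Pa = 8.378 MPa
Effective stress σ' = σ_v − P_p = 18.63 − 8.378 = 10.249 MPa = 102.49 bar

100 bar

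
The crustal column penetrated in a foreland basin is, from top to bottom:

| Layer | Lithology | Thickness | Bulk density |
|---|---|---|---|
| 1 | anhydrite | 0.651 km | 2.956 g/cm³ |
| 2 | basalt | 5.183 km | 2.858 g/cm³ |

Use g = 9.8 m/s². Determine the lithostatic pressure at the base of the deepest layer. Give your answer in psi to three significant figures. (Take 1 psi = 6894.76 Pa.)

anhydrite: 2956 kg/m³ × 9.8 m/s² × 651 m = 1.886×10^7 Pa = 2735 psi
basalt: 2858 kg/m³ × 9.8 m/s² × 5183 m = 1.452×10^8 Pa = 21055 psi
Total = 2735 + 21055 = 23790 psi

23800 psi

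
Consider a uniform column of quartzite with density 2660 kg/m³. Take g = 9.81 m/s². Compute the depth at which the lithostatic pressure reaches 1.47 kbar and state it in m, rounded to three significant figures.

h = P/(ρg) = 1.47 kbar / (2660 kg/m³ × 9.81 m/s²) = 1.470×10^8 Pa / 26095 Pa/m = 5633.3 m

5630 m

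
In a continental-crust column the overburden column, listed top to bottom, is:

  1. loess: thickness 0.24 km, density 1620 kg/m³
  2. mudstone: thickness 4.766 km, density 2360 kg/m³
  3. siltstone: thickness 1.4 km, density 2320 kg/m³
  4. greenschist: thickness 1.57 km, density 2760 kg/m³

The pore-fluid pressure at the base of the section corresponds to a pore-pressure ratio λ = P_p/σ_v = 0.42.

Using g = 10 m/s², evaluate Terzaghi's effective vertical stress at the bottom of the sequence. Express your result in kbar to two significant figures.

1.1 kbar

Overburden (lithostatic) stress σ_v:
loess: 1620 kg/m³ × 10 m/s² × 240 m = 3.888×10^6 Pa = 3.888 MPa
mudstone: 2360 kg/m³ × 10 m/s² × 4766 m = 1.125×10^8 Pa = 112.5 MPa
siltstone: 2320 kg/m³ × 10 m/s² × 1400 m = 3.248×10^7 Pa = 32.48 MPa
greenschist: 2760 kg/m³ × 10 m/s² × 1570 m = 4.333×10^7 Pa = 43.33 MPa
Total = 3.888 + 112.5 + 32.48 + 43.33 = 192.18 MPa
Pore pressure P_p = λ·σ_v = 0.42 × 192.2 MPa = 80.71 MPa
Effective stress σ' = σ_v − P_p = 192.2 − 80.71 = 111.46 MPa = 1.1146 kbar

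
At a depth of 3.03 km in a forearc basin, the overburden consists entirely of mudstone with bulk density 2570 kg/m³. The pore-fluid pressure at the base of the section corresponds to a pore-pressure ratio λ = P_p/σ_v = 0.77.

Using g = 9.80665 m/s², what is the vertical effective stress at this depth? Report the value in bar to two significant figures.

Overburden (lithostatic) stress σ_v:
mudstone: 2570 kg/m³ × 9.80665 m/s² × 3030 m = 7.637×10^7 Pa = 76.37 MPa
Pore pressure P_p = λ·σ_v = 0.77 × 76.37 MPa = 58.80 MPa
Effective stress σ' = σ_v − P_p = 76.37 − 58.80 = 17.564 MPa = 175.64 bar

180 bar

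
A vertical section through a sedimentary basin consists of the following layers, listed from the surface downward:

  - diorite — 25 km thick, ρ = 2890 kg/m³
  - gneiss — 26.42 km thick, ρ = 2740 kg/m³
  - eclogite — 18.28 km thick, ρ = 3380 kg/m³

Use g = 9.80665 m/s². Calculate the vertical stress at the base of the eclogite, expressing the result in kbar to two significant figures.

diorite: 2890 kg/m³ × 9.80665 m/s² × 25000 m = 7.085×10^8 Pa = 7.085 kbar
gneiss: 2740 kg/m³ × 9.80665 m/s² × 26420 m = 7.099×10^8 Pa = 7.099 kbar
eclogite: 3380 kg/m³ × 9.80665 m/s² × 18280 m = 6.059×10^8 Pa = 6.059 kbar
Total = 7.085 + 7.099 + 6.059 = 20.244 kbar

20 kbar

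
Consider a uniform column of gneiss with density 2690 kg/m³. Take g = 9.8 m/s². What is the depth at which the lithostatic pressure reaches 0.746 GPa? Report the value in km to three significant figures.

h = P/(ρg) = 0.746 GPa / (2690 kg/m³ × 9.8 m/s²) = 7.460×10^8 Pa / 26362 Pa/m = 28298 m
= 28.298 km

28.3 km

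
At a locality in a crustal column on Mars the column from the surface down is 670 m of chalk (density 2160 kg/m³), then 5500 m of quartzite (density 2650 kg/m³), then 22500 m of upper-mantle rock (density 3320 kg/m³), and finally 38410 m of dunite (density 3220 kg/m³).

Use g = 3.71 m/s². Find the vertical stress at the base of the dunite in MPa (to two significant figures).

800 MPa

chalk: 2160 kg/m³ × 3.71 m/s² × 670 m = 5.369×10^6 Pa = 5.369 MPa
quartzite: 2650 kg/m³ × 3.71 m/s² × 5500 m = 5.407×10^7 Pa = 54.07 MPa
upper-mantle rock: 3320 kg/m³ × 3.71 m/s² × 22500 m = 2.771×10^8 Pa = 277.1 MPa
dunite: 3220 kg/m³ × 3.71 m/s² × 38410 m = 4.589×10^8 Pa = 458.9 MPa
Total = 5.369 + 54.07 + 277.1 + 458.9 = 795.43 MPa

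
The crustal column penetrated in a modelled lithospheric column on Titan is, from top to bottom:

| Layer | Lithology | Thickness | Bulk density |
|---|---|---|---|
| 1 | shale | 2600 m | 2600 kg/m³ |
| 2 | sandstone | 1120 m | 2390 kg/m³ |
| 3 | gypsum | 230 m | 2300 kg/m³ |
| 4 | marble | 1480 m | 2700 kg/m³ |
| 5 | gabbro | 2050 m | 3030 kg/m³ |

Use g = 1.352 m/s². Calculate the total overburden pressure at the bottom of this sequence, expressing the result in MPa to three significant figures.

shale: 2600 kg/m³ × 1.352 m/s² × 2600 m = 9.140×10^6 Pa = 9.140 MPa
sandstone: 2390 kg/m³ × 1.352 m/s² × 1120 m = 3.619×10^6 Pa = 3.619 MPa
gypsum: 2300 kg/m³ × 1.352 m/s² × 230 m = 7.152×10^5 Pa = 0.7152 MPa
marble: 2700 kg/m³ × 1.352 m/s² × 1480 m = 5.403×10^6 Pa = 5.403 MPa
gabbro: 3030 kg/m³ × 1.352 m/s² × 2050 m = 8.398×10^6 Pa = 8.398 MPa
Total = 9.140 + 3.619 + 0.7152 + 5.403 + 8.398 = 27.274 MPa

27.3 MPa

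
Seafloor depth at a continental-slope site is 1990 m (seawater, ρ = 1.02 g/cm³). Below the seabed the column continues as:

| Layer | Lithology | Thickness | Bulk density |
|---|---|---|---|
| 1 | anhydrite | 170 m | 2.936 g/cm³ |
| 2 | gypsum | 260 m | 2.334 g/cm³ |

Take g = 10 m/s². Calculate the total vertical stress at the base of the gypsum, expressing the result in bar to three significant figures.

seawater: 1020 kg/m³ × 10 m/s² × 1990 m = 2.030×10^7 Pa = 203.0 bar
anhydrite: 2936 kg/m³ × 10 m/s² × 170 m = 4.991×10^6 Pa = 49.91 bar
gypsum: 2334 kg/m³ × 10 m/s² × 260 m = 6.068×10^6 Pa = 60.68 bar
Total = 203.0 + 49.91 + 60.68 = 313.58 bar

314 bar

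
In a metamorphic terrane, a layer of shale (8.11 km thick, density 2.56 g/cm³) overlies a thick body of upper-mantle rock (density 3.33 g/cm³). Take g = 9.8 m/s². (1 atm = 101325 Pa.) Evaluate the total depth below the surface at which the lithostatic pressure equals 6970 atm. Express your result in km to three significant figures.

Pressure at base of upper layers: 2560×9.8×8110 = 2.035×10^8 Pa = 2008 atm
Remaining pressure to be supplied by upper-mantle rock: 7.062×10^8 − 2.035×10^8 = 5.028×10^8 Pa
Additional depth in upper-mantle rock = 5.028×10^8 Pa / (3330 kg/m³ × 9.8 m/s²) = 15406 m
Total depth = 8110 m + 15406 m = 23516 m
= 23.516 km

23.5 km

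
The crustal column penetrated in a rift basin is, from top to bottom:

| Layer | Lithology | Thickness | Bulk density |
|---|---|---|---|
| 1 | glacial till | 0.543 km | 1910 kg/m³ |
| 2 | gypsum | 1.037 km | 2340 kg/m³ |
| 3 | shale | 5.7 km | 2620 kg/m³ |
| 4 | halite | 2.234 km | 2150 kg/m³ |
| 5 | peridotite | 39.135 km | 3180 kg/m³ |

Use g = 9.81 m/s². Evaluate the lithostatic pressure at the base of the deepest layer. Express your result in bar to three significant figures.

glacial till: 1910 kg/m³ × 9.81 m/s² × 543 m = 1.017×10^7 Pa = 101.7 bar
gypsum: 2340 kg/m³ × 9.81 m/s² × 1037 m = 2.380×10^7 Pa = 238.0 bar
shale: 2620 kg/m³ × 9.81 m/s² × 5700 m = 1.465×10^8 Pa = 1465 bar
halite: 2150 kg/m³ × 9.81 m/s² × 2234 m = 4.712×10^7 Pa = 471.2 bar
peridotite: 3180 kg/m³ × 9.81 m/s² × 39135 m = 1.221×10^9 Pa = 12208 bar
Total = 101.7 + 238.0 + 1465 + 471.2 + 12208 = 14484 bar

14500 bar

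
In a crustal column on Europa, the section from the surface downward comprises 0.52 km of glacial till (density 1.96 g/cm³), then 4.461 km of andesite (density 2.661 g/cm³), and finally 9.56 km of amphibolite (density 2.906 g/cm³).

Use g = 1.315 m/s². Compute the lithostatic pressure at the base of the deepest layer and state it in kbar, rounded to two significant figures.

0.53 kbar

glacial till: 1960 kg/m³ × 1.315 m/s² × 520 m = 1.340×10^6 Pa = 0.01340 kbar
andesite: 2661 kg/m³ × 1.315 m/s² × 4461 m = 1.561×10^7 Pa = 0.1561 kbar
amphibolite: 2906 kg/m³ × 1.315 m/s² × 9560 m = 3.653×10^7 Pa = 0.3653 kbar
Total = 0.01340 + 0.1561 + 0.3653 = 0.53483 kbar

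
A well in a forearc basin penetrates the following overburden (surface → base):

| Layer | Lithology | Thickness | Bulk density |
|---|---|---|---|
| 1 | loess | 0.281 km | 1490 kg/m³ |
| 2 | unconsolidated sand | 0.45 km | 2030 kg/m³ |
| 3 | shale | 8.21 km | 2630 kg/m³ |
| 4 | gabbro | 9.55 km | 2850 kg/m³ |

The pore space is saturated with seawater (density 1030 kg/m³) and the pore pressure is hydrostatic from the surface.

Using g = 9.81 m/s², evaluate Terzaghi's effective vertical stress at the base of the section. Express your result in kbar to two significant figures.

3.1 kbar

Overburden (lithostatic) stress σ_v:
loess: 1490 kg/m³ × 9.81 m/s² × 281 m = 4.107×10^6 Pa = 4.107 MPa
unconsolidated sand: 2030 kg/m³ × 9.81 m/s² × 450 m = 8.961×10^6 Pa = 8.961 MPa
shale: 2630 kg/m³ × 9.81 m/s² × 8210 m = 2.118×10^8 Pa = 211.8 MPa
gabbro: 2850 kg/m³ × 9.81 m/s² × 9550 m = 2.670×10^8 Pa = 267.0 MPa
Total = 4.107 + 8.961 + 211.8 + 267.0 = 491.89 MPa
Pore pressure P_p = 1030 kg/m³ × 9.81 m/s² × 18491 m = 1.868×10^8 Pa = 186.8 MPa
Effective stress σ' = σ_v − P_p = 491.9 − 186.8 = 305.05 MPa = 3.0505 kbar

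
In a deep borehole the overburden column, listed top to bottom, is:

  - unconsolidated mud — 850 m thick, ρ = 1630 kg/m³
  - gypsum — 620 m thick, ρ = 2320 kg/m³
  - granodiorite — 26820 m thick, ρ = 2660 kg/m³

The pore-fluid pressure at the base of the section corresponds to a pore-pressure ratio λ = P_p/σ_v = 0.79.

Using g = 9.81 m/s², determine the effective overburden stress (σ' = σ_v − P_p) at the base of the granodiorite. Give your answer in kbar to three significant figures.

1.53 kbar

Overburden (lithostatic) stress σ_v:
unconsolidated mud: 1630 kg/m³ × 9.81 m/s² × 850 m = 1.359×10^7 Pa = 13.59 MPa
gypsum: 2320 kg/m³ × 9.81 m/s² × 620 m = 1.411×10^7 Pa = 14.11 MPa
granodiorite: 2660 kg/m³ × 9.81 m/s² × 26820 m = 6.999×10^8 Pa = 699.9 MPa
Total = 13.59 + 14.11 + 699.9 = 727.56 MPa
Pore pressure P_p = λ·σ_v = 0.79 × 727.6 MPa = 574.8 MPa
Effective stress σ' = σ_v − P_p = 727.6 − 574.8 = 152.79 MPa = 1.5279 kbar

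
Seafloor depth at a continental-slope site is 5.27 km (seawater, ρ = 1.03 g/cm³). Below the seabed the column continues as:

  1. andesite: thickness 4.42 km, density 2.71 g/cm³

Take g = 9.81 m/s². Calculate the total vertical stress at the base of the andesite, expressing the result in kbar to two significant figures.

seawater: 1030 kg/m³ × 9.81 m/s² × 5270 m = 5.325×10^7 Pa = 0.5325 kbar
andesite: 2710 kg/m³ × 9.81 m/s² × 4420 m = 1.175×10^8 Pa = 1.175 kbar
Total = 0.5325 + 1.175 = 1.7076 kbar

1.7 kbar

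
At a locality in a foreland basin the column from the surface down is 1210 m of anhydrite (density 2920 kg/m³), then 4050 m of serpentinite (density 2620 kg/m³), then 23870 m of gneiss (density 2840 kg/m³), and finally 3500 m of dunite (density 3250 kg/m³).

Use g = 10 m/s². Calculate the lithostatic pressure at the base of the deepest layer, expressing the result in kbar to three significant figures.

anhydrite: 2920 kg/m³ × 10 m/s² × 1210 m = 3.533×10^7 Pa = 0.3533 kbar
serpentinite: 2620 kg/m³ × 10 m/s² × 4050 m = 1.061×10^8 Pa = 1.061 kbar
gneiss: 2840 kg/m³ × 10 m/s² × 23870 m = 6.779×10^8 Pa = 6.779 kbar
dunite: 3250 kg/m³ × 10 m/s² × 3500 m = 1.137×10^8 Pa = 1.137 kbar
Total = 0.3533 + 1.061 + 6.779 + 1.137 = 9.3310 kbar

9.33 kbar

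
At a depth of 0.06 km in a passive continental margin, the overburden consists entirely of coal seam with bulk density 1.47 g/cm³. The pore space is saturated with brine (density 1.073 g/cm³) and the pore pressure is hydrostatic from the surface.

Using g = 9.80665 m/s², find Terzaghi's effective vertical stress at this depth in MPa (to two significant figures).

0.23 MPa

Overburden (lithostatic) stress σ_v:
coal seam: 1470 kg/m³ × 9.80665 m/s² × 60 m = 8.649×10^5 Pa = 0.8649 MPa
Pore pressure P_p = 1073 kg/m³ × 9.80665 m/s² × 60 m = 6.314×10^5 Pa = 0.6314 MPa
Effective stress σ' = σ_v − P_p = 0.8649 − 0.6314 = 0.23359 MPa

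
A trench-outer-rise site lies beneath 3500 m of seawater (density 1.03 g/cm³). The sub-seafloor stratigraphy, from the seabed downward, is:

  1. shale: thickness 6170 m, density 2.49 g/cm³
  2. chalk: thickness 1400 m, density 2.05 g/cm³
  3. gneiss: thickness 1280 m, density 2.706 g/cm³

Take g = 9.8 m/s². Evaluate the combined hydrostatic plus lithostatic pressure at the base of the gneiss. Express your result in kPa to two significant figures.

seawater: 1030 kg/m³ × 9.8 m/s² × 3500 m = 3.533×10^7 Pa = 35329 kPa
shale: 2490 kg/m³ × 9.8 m/s² × 6170 m = 1.506×10^8 Pa = 1.506×10^5 kPa
chalk: 2050 kg/m³ × 9.8 m/s² × 1400 m = 2.813×10^7 Pa = 28126 kPa
gneiss: 2706 kg/m³ × 9.8 m/s² × 1280 m = 3.394×10^7 Pa = 33944 kPa
Total = 35329 + 1.506×10^5 + 28126 + 33944 = 2.4796×10^5 kPa

250000 kPa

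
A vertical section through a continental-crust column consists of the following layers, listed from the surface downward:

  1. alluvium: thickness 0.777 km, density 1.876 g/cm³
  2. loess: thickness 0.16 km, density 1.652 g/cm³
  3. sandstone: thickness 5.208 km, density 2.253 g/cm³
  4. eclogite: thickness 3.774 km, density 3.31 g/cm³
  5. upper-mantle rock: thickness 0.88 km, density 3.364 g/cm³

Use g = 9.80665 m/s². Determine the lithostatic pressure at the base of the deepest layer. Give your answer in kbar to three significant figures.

2.83 kbar

alluvium: 1876 kg/m³ × 9.80665 m/s² × 777 m = 1.429×10^7 Pa = 0.1429 kbar
loess: 1652 kg/m³ × 9.80665 m/s² × 160 m = 2.592×10^6 Pa = 0.02592 kbar
sandstone: 2253 kg/m³ × 9.80665 m/s² × 5208 m = 1.151×10^8 Pa = 1.151 kbar
eclogite: 3310 kg/m³ × 9.80665 m/s² × 3774 m = 1.225×10^8 Pa = 1.225 kbar
upper-mantle rock: 3364 kg/m³ × 9.80665 m/s² × 880 m = 2.903×10^7 Pa = 0.2903 kbar
Total = 0.1429 + 0.02592 + 1.151 + 1.225 + 0.2903 = 2.8349 kbar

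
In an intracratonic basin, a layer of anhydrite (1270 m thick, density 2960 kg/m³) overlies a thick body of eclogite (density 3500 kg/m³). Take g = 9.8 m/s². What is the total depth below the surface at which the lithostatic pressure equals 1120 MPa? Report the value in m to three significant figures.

Pressure at base of upper layers: 2960×9.8×1270 = 3.684×10^7 Pa = 36.84 MPa
Remaining pressure to be supplied by eclogite: 1.120×10^9 − 3.684×10^7 = 1.083×10^9 Pa
Additional depth in eclogite = 1.083×10^9 Pa / (3500 kg/m³ × 9.8 m/s²) = 31579 m
Total depth = 1270 m + 31579 m = 32849 m

32800 m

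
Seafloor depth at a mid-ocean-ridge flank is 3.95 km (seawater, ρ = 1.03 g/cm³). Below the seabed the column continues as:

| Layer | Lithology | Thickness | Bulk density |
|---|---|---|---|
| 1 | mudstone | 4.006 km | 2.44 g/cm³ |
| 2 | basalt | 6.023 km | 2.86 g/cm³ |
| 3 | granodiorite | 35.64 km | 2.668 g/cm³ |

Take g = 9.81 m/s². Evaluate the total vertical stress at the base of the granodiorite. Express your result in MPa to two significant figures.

1200 MPa

seawater: 1030 kg/m³ × 9.81 m/s² × 3950 m = 3.991×10^7 Pa = 39.91 MPa
mudstone: 2440 kg/m³ × 9.81 m/s² × 4006 m = 9.589×10^7 Pa = 95.89 MPa
basalt: 2860 kg/m³ × 9.81 m/s² × 6023 m = 1.690×10^8 Pa = 169.0 MPa
granodiorite: 2668 kg/m³ × 9.81 m/s² × 35640 m = 9.328×10^8 Pa = 932.8 MPa
Total = 39.91 + 95.89 + 169.0 + 932.8 = 1237.6 MPa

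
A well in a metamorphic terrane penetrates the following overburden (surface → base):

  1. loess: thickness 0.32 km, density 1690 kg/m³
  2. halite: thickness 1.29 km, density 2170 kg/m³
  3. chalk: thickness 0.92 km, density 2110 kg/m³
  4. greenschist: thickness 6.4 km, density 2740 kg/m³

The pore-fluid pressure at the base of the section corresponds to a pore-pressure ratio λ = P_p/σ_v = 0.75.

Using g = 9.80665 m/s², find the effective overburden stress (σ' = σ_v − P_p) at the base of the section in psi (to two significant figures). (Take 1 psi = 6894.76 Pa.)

8100 psi

Overburden (lithostatic) stress σ_v:
loess: 1690 kg/m³ × 9.80665 m/s² × 320 m = 5.303×10^6 Pa = 5.303 MPa
halite: 2170 kg/m³ × 9.80665 m/s² × 1290 m = 2.745×10^7 Pa = 27.45 MPa
chalk: 2110 kg/m³ × 9.80665 m/s² × 920 m = 1.904×10^7 Pa = 19.04 MPa
greenschist: 2740 kg/m³ × 9.80665 m/s² × 6400 m = 1.720×10^8 Pa = 172.0 MPa
Total = 5.303 + 27.45 + 19.04 + 172.0 = 223.76 MPa
Pore pressure P_p = λ·σ_v = 0.75 × 223.8 MPa = 167.8 MPa
Effective stress σ' = σ_v − P_p = 223.8 − 167.8 = 55.940 MPa = 8113.5 psi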